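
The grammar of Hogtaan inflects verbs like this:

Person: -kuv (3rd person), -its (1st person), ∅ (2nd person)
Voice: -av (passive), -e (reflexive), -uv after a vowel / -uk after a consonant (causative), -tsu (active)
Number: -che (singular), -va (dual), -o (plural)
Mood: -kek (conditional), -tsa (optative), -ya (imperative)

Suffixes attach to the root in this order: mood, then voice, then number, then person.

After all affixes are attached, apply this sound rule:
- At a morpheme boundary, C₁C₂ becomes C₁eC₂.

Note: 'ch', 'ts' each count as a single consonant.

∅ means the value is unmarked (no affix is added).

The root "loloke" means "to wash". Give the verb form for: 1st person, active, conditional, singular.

lolokekeketsucheits

Attach mood conditional -kek → lolokekek.
Attach voice active -tsu → lolokekektsu.
Attach number singular -che → lolokekektsuche.
Attach person 1st person -its → lolokekektsucheits.
Apply epenthesis: lolokekektsucheits → lolokekeketsucheits.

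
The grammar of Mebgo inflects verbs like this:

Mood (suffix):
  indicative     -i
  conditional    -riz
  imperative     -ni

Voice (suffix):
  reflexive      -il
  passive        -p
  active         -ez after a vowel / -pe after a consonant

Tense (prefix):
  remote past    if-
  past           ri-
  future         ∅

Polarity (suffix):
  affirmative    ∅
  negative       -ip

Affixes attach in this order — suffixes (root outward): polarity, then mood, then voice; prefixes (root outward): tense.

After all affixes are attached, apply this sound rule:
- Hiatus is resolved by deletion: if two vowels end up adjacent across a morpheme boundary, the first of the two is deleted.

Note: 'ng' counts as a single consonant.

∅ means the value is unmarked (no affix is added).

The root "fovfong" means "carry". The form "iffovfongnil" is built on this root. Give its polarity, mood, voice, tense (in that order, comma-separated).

Segment: if-fovfong-ni-il.
polarity: ∅ → affirmative.
mood: -ni → imperative.
voice: -il → reflexive.
tense: if- → remote past.

affirmative, imperative, reflexive, remote past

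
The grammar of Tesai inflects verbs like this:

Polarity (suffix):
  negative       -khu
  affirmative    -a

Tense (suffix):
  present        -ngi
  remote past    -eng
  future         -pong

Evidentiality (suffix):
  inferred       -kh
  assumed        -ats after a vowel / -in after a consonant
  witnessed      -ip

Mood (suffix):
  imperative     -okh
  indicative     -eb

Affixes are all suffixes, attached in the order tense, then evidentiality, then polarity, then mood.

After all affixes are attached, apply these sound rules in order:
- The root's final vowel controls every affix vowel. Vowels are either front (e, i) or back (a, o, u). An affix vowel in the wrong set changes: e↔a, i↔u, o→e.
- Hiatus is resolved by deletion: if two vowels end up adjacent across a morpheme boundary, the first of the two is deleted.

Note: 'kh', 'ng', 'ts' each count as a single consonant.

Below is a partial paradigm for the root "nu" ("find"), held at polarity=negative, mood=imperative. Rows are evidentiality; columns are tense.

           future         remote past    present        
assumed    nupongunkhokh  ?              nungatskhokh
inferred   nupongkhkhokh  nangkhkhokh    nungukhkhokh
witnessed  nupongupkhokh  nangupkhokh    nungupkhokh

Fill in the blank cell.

Attach tense remote past -eng → nueng.
Attach evidentiality assumed -in (after consonant 'ng') → nuengin.
Attach polarity negative -khu → nuenginkhu.
Attach mood imperative -okh → nuenginkhuokh.
Apply vowel harmony: nuenginkhuokh → nuangunkhuokh.
Apply vowel deletion: nuangunkhuokh → nangunkhokh.

nangunkhokh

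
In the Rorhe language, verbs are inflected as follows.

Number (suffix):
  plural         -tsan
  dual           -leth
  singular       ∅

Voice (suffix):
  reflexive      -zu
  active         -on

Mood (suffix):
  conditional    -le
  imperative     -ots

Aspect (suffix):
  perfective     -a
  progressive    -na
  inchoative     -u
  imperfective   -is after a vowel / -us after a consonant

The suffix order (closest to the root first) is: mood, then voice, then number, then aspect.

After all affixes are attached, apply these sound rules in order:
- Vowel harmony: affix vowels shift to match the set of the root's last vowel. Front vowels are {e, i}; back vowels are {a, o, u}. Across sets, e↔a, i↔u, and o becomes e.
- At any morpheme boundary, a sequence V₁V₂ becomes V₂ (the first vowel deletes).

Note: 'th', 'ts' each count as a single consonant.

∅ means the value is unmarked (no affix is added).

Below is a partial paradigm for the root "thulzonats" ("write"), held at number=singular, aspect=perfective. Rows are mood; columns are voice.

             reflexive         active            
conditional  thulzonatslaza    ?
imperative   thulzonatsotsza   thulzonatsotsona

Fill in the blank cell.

thulzonatslona

Attach mood conditional -le → thulzonatsle.
Attach voice active -on → thulzonatsleon.
number = singular: zero marking, form stays thulzonatsleon.
Attach aspect perfective -a → thulzonatsleona.
Apply vowel harmony: thulzonatsleona → thulzonatslaona.
Apply vowel deletion: thulzonatslaona → thulzonatslona.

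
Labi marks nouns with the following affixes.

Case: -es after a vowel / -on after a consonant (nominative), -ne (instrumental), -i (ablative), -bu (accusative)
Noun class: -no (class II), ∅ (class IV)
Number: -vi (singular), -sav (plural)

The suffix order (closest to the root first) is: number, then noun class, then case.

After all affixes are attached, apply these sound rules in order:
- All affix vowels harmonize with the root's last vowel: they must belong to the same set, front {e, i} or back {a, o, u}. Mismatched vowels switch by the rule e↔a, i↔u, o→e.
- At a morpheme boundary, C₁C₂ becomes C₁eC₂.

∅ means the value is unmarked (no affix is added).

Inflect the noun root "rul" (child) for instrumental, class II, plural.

rulesavenona

Attach number plural -sav → rulsav.
Attach noun class class II -no → rulsavno.
Attach case instrumental -ne → rulsavnone.
Apply vowel harmony: rulsavnone → rulsavnona.
Apply epenthesis: rulsavnona → rulesavenona.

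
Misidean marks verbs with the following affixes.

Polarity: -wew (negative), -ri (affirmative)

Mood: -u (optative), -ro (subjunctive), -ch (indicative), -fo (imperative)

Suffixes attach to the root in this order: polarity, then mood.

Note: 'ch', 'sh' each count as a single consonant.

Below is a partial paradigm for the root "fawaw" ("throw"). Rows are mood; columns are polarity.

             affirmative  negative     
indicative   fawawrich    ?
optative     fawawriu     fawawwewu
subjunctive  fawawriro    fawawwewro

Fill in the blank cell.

Attach polarity negative -wew → fawawwew.
Attach mood indicative -ch → fawawwewch.

fawawwewch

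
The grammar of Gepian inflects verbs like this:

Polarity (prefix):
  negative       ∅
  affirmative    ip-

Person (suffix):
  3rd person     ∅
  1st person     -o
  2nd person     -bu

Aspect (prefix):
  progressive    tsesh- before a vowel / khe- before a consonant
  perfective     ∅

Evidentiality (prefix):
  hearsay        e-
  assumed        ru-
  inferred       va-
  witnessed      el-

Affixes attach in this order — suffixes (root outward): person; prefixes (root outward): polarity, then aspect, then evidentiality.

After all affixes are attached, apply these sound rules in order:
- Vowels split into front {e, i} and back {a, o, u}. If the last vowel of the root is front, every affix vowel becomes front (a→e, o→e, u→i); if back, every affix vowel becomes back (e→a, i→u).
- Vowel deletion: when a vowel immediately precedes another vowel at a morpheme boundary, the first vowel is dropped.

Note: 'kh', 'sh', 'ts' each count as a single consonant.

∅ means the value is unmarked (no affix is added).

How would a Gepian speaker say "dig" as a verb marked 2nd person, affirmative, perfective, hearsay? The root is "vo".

upvobu

Attach polarity affirmative ip- → ipvo.
aspect = perfective: zero marking, form stays ipvo.
Attach person 2nd person -bu → ipvobu.
Attach evidentiality hearsay e- → eipvobu.
Apply vowel harmony: eipvobu → aupvobu.
Apply vowel deletion: aupvobu → upvobu.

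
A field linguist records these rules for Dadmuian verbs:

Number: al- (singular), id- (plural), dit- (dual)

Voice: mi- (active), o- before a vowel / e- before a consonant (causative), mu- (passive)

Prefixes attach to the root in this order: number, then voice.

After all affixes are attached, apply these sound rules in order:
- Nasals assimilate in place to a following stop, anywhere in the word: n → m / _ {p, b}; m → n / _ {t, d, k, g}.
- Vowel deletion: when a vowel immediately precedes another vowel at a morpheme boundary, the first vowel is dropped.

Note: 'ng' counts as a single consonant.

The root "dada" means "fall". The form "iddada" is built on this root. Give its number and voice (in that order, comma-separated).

plural, causative

Segment: o-id-dada.
number: id- → plural.
voice: o/e- → causative.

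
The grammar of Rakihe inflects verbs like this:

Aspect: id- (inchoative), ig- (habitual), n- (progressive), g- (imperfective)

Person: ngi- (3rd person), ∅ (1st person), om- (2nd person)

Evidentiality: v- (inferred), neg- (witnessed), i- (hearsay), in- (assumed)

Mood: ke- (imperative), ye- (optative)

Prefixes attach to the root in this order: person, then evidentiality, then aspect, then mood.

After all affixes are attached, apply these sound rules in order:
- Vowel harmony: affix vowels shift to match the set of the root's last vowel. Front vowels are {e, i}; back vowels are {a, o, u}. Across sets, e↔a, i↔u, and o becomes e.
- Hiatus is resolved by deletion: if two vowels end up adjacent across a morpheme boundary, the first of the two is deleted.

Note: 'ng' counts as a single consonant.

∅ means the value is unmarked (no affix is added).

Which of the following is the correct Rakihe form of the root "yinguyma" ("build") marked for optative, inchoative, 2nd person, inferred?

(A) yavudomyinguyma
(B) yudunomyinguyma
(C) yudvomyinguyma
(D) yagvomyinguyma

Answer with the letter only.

Attach person 2nd person om- → omyinguyma.
Attach evidentiality inferred v- → vomyinguyma.
Attach aspect inchoative id- → idvomyinguyma.
Attach mood optative ye- → yeidvomyinguyma.
Apply vowel harmony: yeidvomyinguyma → yaudvomyinguyma.
Apply vowel deletion: yaudvomyinguyma → yudvomyinguyma.
So the correct form is yudvomyinguyma, option (C).
(D) yagvomyinguyma is wrong: it uses imperfective instead of inchoative for aspect.
(B) yudunomyinguyma is wrong: it uses assumed instead of inferred for evidentiality.
(A) yavudomyinguyma is wrong: it has the affixes in the wrong order.

C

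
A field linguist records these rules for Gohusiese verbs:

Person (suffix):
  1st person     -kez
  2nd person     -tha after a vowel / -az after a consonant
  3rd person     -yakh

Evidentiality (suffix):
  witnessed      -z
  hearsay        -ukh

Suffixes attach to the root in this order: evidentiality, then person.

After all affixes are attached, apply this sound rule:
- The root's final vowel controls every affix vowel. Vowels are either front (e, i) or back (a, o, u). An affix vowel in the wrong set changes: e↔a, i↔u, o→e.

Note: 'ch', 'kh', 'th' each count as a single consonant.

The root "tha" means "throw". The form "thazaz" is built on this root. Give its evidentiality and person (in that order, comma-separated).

Segment: tha-z-az.
evidentiality: -z → witnessed.
person: -tha/az → 2nd person.

witnessed, 2nd person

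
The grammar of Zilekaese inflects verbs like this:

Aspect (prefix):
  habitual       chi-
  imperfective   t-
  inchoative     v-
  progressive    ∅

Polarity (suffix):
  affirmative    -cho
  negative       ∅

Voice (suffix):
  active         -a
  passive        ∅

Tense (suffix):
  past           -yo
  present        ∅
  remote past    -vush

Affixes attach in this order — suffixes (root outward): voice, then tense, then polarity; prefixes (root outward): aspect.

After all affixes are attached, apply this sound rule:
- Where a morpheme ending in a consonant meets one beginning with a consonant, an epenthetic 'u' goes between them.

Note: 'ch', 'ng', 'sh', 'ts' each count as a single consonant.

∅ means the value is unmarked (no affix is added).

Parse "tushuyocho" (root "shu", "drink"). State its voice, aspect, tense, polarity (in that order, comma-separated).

passive, imperfective, past, affirmative

Segment: t-shu-yo-cho.
voice: ∅ → passive.
aspect: t- → imperfective.
tense: -yo → past.
polarity: -cho → affirmative.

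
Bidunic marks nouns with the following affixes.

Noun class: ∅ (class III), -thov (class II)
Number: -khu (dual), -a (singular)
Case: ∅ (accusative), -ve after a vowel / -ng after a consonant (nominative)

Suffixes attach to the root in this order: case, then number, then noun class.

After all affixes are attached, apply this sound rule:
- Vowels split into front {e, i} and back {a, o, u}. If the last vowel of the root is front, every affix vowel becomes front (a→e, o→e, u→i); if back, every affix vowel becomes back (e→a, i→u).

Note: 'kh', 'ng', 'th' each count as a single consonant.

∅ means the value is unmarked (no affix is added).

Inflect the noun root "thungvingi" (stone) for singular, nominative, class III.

thungvingivee

Attach case nominative -ve (after vowel 'i') → thungvingive.
Attach number singular -a → thungvingivea.
noun class = class III: zero marking, form stays thungvingivea.
Apply vowel harmony: thungvingivea → thungvingivee.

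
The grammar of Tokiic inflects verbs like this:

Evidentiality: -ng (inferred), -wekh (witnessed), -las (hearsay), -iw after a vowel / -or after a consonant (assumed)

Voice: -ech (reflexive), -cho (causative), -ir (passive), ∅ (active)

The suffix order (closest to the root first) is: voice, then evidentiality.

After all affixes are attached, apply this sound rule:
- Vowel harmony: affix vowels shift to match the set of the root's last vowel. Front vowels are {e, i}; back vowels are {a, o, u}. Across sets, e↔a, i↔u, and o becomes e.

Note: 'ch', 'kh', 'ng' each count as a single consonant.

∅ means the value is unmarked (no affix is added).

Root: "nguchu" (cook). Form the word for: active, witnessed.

nguchuwakh

voice = active: zero marking, form stays nguchu.
Attach evidentiality witnessed -wekh → nguchuwekh.
Apply vowel harmony: nguchuwekh → nguchuwakh.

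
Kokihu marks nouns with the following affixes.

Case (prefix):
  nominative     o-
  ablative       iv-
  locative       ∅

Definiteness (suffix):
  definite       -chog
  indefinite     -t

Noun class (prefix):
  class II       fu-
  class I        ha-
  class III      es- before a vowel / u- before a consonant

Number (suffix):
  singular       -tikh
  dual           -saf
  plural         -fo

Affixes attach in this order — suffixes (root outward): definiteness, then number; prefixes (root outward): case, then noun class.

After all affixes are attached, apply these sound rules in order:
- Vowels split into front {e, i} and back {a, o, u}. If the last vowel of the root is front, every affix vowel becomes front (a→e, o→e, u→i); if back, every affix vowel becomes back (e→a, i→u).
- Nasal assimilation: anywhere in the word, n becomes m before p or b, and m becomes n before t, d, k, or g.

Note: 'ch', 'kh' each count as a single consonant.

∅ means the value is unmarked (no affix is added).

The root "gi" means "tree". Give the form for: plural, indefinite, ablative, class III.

Attach case ablative iv- → ivgi.
Attach definiteness indefinite -t → ivgit.
Attach noun class class III es- (before vowel 'i') → esivgit.
Attach number plural -fo → esivgitfo.
Apply vowel harmony: esivgitfo → esivgitfe.
Nasal assimilation: no change.

esivgitfe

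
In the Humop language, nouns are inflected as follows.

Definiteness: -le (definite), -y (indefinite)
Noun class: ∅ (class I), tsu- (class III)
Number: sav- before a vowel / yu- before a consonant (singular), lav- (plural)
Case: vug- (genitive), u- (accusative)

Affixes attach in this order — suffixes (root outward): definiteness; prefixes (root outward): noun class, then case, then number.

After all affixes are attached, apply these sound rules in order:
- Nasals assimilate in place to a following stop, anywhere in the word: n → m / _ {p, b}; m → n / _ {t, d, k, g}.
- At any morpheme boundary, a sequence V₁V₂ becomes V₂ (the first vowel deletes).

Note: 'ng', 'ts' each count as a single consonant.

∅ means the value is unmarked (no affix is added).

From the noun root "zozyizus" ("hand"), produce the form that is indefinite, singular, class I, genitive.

yuvugzozyizusy

noun class = class I: zero marking, form stays zozyizus.
Attach definiteness indefinite -y → zozyizusy.
Attach case genitive vug- → vugzozyizusy.
Attach number singular yu- (before consonant 'v') → yuvugzozyizusy.
Nasal assimilation: no change.
Vowel deletion: no change.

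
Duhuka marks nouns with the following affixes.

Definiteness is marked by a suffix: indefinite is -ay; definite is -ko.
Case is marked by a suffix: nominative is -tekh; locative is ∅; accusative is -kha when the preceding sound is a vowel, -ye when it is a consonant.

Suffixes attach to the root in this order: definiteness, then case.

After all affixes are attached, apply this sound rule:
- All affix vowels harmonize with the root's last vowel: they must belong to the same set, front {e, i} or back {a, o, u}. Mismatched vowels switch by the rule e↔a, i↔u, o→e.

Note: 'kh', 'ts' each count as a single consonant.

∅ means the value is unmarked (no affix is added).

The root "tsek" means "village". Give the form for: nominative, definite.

Attach definiteness definite -ko → tsekko.
Attach case nominative -tekh → tsekkotekh.
Apply vowel harmony: tsekkotekh → tsekketekh.

tsekketekh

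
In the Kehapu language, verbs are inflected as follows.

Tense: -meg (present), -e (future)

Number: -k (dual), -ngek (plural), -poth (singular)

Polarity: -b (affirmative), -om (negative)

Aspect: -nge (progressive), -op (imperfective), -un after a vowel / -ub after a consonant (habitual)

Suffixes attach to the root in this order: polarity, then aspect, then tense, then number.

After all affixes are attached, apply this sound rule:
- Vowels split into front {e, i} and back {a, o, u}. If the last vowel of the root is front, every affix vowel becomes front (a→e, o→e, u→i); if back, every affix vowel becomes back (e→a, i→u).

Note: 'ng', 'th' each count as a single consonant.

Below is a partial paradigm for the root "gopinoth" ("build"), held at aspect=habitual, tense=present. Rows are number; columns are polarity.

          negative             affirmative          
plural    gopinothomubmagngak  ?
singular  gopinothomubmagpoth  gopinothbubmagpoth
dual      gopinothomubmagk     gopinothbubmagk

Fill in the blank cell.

Attach polarity affirmative -b → gopinothb.
Attach aspect habitual -ub (after consonant 'b') → gopinothbub.
Attach tense present -meg → gopinothbubmeg.
Attach number plural -ngek → gopinothbubmegngek.
Apply vowel harmony: gopinothbubmegngek → gopinothbubmagngak.

gopinothbubmagngak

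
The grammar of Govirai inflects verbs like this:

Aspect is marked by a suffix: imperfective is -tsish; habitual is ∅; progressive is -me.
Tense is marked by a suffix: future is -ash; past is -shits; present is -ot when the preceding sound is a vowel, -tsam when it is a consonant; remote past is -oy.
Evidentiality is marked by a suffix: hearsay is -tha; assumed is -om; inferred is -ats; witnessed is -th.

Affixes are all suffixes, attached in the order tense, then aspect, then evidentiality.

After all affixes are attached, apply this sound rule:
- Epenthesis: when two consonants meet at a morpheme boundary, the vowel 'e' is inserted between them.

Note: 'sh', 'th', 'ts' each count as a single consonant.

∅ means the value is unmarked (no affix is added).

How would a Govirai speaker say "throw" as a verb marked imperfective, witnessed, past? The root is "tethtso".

Attach tense past -shits → tethtsoshits.
Attach aspect imperfective -tsish → tethtsoshitstsish.
Attach evidentiality witnessed -th → tethtsoshitstsishth.
Apply epenthesis: tethtsoshitstsishth → tethtsoshitsetsisheth.

tethtsoshitsetsisheth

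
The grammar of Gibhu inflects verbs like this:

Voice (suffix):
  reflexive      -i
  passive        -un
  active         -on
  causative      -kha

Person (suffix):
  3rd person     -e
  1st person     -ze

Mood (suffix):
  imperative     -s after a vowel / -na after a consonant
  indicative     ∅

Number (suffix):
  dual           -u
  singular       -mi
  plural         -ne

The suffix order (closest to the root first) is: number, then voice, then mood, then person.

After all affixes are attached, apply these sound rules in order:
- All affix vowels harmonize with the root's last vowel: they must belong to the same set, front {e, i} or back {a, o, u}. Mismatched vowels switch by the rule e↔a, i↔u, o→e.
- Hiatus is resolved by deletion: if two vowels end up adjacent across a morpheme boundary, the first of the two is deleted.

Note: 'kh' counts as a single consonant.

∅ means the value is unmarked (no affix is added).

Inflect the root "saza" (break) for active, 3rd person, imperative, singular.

sazamonna

Attach number singular -mi → sazami.
Attach voice active -on → sazamion.
Attach mood imperative -na (after consonant 'n') → sazamionna.
Attach person 3rd person -e → sazamionnae.
Apply vowel harmony: sazamionnae → sazamuonnaa.
Apply vowel deletion: sazamuonnaa → sazamonna.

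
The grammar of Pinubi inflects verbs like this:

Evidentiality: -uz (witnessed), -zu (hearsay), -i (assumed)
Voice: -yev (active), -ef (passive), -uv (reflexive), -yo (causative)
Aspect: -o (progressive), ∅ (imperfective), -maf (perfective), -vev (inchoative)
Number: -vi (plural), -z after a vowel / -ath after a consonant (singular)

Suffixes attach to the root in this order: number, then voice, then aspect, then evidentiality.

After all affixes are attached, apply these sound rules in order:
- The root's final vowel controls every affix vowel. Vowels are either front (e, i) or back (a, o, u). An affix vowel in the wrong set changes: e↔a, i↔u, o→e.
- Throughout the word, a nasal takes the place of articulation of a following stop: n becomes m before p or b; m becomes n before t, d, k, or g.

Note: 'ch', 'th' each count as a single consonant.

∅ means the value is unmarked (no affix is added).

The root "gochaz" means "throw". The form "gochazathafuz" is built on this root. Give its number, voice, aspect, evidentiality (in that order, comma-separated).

singular, passive, imperfective, witnessed

Segment: gochaz-ath-ef-uz.
number: -z/ath → singular.
voice: -ef → passive.
aspect: ∅ → imperfective.
evidentiality: -uz → witnessed.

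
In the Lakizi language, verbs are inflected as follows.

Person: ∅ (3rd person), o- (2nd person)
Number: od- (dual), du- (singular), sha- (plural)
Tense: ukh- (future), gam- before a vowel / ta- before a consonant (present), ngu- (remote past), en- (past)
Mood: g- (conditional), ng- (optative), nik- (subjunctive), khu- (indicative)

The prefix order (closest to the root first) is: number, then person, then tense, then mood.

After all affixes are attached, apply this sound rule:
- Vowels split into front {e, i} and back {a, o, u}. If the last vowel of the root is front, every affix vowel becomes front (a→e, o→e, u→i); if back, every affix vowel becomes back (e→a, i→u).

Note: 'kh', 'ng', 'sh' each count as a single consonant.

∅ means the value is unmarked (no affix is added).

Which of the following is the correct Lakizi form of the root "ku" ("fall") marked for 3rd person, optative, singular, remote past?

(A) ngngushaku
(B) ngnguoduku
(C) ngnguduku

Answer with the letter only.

C

Attach number singular du- → duku.
person = 3rd person: zero marking, form stays duku.
Attach tense remote past ngu- → nguduku.
Attach mood optative ng- → ngnguduku.
Vowel harmony: no change.
So the correct form is ngnguduku, option (C).
(A) ngngushaku is wrong: it uses plural instead of singular for number.
(B) ngnguoduku is wrong: it uses 2nd person instead of 3rd person for person.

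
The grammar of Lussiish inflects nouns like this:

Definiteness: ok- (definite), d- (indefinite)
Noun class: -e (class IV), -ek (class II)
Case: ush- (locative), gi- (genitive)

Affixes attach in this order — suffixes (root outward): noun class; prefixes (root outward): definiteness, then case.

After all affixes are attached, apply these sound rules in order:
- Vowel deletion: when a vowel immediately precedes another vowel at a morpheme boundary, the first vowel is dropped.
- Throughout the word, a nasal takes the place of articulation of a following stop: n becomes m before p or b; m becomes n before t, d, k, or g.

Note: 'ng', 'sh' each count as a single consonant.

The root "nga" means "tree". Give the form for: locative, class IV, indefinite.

Attach noun class class IV -e → ngae.
Attach definiteness indefinite d- → dngae.
Attach case locative ush- → ushdngae.
Apply vowel deletion: ushdngae → ushdnge.
Nasal assimilation: no change.

ushdnge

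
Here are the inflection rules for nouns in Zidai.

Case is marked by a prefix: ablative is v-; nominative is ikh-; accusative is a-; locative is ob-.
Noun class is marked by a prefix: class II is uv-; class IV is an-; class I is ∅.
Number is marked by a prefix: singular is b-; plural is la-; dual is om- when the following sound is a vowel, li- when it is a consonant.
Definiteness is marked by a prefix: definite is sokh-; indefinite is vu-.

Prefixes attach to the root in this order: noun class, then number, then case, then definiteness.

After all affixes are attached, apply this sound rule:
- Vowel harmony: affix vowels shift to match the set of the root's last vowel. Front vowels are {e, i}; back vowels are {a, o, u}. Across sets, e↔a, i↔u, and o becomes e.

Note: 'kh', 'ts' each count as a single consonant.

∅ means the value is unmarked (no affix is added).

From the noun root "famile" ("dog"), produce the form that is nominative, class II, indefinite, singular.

Attach noun class class II uv- → uvfamile.
Attach number singular b- → buvfamile.
Attach case nominative ikh- → ikhbuvfamile.
Attach definiteness indefinite vu- → vuikhbuvfamile.
Apply vowel harmony: vuikhbuvfamile → viikhbivfamile.

viikhbivfamile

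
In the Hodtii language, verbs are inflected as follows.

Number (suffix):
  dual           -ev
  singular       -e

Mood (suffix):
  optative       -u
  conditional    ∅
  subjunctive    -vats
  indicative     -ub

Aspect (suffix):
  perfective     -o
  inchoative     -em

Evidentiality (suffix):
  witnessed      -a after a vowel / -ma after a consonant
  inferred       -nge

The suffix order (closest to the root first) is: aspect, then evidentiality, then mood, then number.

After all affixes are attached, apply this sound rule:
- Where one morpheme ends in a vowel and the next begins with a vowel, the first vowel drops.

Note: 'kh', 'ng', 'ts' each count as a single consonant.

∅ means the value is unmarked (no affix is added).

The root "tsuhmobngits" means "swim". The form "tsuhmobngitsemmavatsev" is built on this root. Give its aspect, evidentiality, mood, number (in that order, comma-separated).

Segment: tsuhmobngits-em-ma-vats-ev.
aspect: -em → inchoative.
evidentiality: -a/ma → witnessed.
mood: -vats → subjunctive.
number: -ev → dual.

inchoative, witnessed, subjunctive, dual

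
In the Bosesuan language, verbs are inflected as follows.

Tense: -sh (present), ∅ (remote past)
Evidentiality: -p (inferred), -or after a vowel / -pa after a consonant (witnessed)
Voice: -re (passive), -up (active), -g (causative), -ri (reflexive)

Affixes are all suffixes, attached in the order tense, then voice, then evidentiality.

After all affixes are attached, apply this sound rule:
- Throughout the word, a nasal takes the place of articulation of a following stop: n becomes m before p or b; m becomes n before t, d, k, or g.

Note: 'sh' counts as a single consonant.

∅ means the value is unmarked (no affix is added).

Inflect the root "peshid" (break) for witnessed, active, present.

peshidshuppa

Attach tense present -sh → peshidsh.
Attach voice active -up → peshidshup.
Attach evidentiality witnessed -pa (after consonant 'p') → peshidshuppa.
Nasal assimilation: no change.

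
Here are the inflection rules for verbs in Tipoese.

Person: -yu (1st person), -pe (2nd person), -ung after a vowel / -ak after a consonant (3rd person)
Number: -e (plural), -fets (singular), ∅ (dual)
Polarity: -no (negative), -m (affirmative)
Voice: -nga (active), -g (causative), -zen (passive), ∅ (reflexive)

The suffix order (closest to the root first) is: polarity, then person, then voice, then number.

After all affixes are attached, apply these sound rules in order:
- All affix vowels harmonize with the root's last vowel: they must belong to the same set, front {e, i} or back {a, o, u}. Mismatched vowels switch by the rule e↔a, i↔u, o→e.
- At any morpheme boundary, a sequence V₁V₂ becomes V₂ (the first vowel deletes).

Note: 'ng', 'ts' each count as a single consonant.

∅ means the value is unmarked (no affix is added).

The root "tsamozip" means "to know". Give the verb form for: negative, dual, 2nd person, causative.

Attach polarity negative -no → tsamozipno.
Attach person 2nd person -pe → tsamozipnope.
Attach voice causative -g → tsamozipnopeg.
number = dual: zero marking, form stays tsamozipnopeg.
Apply vowel harmony: tsamozipnopeg → tsamozipnepeg.
Vowel deletion: no change.

tsamozipnepeg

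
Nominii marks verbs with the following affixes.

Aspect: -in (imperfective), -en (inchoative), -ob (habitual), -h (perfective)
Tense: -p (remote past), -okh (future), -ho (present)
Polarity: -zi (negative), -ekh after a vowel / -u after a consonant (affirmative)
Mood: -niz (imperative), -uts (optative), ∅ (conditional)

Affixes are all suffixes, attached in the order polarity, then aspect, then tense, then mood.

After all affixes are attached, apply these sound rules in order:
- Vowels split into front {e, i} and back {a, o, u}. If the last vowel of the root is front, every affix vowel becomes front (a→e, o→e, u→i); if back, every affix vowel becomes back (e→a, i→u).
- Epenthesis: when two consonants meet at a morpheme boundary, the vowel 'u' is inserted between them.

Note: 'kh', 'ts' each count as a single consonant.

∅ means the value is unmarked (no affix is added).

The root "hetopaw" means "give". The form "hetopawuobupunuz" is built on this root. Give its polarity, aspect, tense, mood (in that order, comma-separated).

affirmative, habitual, remote past, imperative

Segment: hetopaw-u-ob-p-niz.
polarity: -ekh/u → affirmative.
aspect: -ob → habitual.
tense: -p → remote past.
mood: -niz → imperative.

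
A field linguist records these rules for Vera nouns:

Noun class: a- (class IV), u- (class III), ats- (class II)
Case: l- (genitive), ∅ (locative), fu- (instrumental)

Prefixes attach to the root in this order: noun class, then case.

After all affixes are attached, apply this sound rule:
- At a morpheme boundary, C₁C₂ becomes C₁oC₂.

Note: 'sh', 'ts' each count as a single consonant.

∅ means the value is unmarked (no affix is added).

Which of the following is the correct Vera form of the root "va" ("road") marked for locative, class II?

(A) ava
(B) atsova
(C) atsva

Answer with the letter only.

Attach noun class class II ats- → atsva.
case = locative: zero marking, form stays atsva.
Apply epenthesis: atsva → atsova.
So the correct form is atsova, option (B).
(C) atsva is wrong: it fails to apply the sound rule(s).
(A) ava is wrong: it uses class IV instead of class II for noun class.

B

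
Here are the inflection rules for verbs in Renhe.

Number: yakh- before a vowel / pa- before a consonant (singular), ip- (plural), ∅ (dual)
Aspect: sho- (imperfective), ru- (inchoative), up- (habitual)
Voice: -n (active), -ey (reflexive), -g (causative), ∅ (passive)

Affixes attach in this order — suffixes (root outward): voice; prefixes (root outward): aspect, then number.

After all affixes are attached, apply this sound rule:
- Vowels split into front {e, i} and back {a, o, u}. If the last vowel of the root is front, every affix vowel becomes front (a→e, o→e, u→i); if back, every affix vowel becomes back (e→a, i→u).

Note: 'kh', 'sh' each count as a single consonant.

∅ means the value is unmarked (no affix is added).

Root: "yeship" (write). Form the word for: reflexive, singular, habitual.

Attach voice reflexive -ey → yeshipey.
Attach aspect habitual up- → upyeshipey.
Attach number singular yakh- (before vowel 'u') → yakhupyeshipey.
Apply vowel harmony: yakhupyeshipey → yekhipyeshipey.

yekhipyeshipey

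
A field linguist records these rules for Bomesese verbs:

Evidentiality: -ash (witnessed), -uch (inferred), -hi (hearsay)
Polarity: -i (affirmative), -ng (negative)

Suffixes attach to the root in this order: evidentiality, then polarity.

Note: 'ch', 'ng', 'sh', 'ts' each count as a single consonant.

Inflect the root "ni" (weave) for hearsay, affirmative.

Attach evidentiality hearsay -hi → nihi.
Attach polarity affirmative -i → nihii.

nihii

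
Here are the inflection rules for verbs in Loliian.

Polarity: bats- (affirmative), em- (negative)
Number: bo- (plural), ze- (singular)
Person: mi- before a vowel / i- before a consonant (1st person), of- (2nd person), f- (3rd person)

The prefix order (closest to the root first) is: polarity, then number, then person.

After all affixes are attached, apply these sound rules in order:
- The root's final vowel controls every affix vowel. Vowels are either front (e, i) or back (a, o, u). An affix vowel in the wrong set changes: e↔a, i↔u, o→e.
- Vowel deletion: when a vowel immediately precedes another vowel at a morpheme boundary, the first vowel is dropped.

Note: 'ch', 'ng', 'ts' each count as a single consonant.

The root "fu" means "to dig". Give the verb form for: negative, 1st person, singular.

uzamfu

Attach polarity negative em- → emfu.
Attach number singular ze- → zeemfu.
Attach person 1st person i- (before consonant 'z') → izeemfu.
Apply vowel harmony: izeemfu → uzaamfu.
Apply vowel deletion: uzaamfu → uzamfu.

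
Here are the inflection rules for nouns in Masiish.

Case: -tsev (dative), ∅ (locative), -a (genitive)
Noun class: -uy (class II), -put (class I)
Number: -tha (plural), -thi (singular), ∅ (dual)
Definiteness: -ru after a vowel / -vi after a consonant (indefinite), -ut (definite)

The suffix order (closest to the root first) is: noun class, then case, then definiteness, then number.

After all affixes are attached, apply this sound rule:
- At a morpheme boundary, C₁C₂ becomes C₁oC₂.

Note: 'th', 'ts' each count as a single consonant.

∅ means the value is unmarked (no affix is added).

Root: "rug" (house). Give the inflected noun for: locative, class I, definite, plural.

rugopututotha

Attach noun class class I -put → rugput.
case = locative: zero marking, form stays rugput.
Attach definiteness definite -ut → rugputut.
Attach number plural -tha → rugpututtha.
Apply epenthesis: rugpututtha → rugopututotha.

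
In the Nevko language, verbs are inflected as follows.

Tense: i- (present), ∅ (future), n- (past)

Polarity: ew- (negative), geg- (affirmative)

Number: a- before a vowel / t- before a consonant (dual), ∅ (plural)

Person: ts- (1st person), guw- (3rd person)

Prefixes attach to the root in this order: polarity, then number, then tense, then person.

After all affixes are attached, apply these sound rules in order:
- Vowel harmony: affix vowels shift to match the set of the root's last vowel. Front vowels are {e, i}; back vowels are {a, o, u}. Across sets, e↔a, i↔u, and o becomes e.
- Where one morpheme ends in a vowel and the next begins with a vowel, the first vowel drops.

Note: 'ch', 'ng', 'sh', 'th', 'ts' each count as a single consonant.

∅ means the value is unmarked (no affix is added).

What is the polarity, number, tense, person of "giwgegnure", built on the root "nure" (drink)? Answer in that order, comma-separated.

affirmative, plural, future, 3rd person

Segment: guw-geg-nure.
polarity: geg- → affirmative.
number: ∅ → plural.
tense: ∅ → future.
person: guw- → 3rd person.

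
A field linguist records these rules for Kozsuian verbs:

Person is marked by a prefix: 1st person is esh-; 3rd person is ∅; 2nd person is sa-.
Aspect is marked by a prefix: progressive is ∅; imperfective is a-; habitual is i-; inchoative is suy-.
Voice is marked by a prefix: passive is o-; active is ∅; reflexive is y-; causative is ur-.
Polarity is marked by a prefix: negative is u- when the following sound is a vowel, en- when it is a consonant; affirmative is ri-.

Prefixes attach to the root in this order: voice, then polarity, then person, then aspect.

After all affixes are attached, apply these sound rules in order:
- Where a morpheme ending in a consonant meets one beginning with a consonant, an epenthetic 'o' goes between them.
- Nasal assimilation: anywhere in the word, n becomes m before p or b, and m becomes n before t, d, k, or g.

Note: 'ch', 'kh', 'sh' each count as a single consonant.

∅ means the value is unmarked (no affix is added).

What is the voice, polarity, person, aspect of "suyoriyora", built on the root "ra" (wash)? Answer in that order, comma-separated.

reflexive, affirmative, 3rd person, inchoative

Segment: suy-ri-y-ra.
voice: y- → reflexive.
polarity: ri- → affirmative.
person: ∅ → 3rd person.
aspect: suy- → inchoative.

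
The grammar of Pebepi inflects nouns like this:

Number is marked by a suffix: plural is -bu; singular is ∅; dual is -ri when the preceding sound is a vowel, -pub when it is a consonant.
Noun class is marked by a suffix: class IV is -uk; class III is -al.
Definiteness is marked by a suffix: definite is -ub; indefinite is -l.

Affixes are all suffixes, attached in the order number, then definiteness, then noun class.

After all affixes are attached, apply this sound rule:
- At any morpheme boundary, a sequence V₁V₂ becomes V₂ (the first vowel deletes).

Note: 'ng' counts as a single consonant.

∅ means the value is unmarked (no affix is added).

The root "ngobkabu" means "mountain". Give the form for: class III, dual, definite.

Attach number dual -ri (after vowel 'u') → ngobkaburi.
Attach definiteness definite -ub → ngobkaburiub.
Attach noun class class III -al → ngobkaburiubal.
Apply vowel deletion: ngobkaburiubal → ngobkaburubal.

ngobkaburubal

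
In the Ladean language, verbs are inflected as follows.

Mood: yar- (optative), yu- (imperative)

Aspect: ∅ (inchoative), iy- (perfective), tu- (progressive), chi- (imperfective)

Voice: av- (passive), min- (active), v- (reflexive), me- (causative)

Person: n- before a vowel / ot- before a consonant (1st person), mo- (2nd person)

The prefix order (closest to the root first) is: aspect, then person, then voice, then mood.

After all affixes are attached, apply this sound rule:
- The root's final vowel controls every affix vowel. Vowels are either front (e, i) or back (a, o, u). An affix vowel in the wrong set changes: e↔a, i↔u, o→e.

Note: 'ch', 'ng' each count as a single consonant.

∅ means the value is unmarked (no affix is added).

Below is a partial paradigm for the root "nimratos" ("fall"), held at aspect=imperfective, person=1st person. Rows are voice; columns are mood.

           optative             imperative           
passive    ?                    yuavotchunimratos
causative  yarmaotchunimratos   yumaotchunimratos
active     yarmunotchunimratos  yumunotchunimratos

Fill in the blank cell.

Attach aspect imperfective chi- → chinimratos.
Attach person 1st person ot- (before consonant 'ch') → otchinimratos.
Attach voice passive av- → avotchinimratos.
Attach mood optative yar- → yaravotchinimratos.
Apply vowel harmony: yaravotchinimratos → yaravotchunimratos.

yaravotchunimratos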